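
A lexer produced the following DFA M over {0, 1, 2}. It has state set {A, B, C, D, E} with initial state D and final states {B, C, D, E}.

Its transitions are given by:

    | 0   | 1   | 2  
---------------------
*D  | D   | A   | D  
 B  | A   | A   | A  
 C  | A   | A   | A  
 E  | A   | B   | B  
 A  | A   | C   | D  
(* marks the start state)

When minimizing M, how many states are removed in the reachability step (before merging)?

2

Starting at D and following transitions, the reachable set is {A, C, D}. That leaves B, E unreachable — 2 in total.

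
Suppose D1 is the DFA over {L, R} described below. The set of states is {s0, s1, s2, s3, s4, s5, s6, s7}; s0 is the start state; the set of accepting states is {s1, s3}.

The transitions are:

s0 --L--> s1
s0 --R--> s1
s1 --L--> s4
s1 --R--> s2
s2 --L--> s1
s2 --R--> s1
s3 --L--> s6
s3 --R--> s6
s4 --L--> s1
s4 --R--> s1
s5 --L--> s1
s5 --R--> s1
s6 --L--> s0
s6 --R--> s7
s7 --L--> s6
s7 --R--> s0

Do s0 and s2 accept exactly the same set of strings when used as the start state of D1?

States {s3,s5,s6,s7} cannot be reached from the start state, so discard them.
Initial partition by acceptance: {s1} | {s0,s2,s4}.
The partition is now stable with 2 blocks: {s1} | {s0,s2,s4}.
s0 and s2 lie in the same block of the stable partition, so they are equivalent — no string distinguishes them.

Yes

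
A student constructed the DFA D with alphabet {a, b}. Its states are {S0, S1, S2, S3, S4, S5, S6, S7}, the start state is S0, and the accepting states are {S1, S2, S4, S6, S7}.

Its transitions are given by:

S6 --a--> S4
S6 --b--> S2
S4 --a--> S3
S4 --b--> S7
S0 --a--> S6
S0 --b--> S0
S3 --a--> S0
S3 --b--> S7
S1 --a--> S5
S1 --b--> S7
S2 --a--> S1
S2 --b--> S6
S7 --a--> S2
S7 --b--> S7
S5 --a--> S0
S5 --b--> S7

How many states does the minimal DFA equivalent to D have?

Every state is reachable, so we keep all 8.
Initial partition by acceptance: {S1,S2,S4,S6,S7} | {S0,S3,S5}.
On input a, block {S1,S2,S4,S6,S7} splits into {S2,S6,S7} and {S1,S4}.
On input a, block {S2,S6,S7} splits into {S2,S6} and {S7}.
On input a, block {S0,S3,S5} splits into {S3,S5} and {S0}.
No further refinement is possible. Final partition (5 blocks): {S2,S6} | {S3,S5} | {S1,S4} | {S7} | {S0}.

5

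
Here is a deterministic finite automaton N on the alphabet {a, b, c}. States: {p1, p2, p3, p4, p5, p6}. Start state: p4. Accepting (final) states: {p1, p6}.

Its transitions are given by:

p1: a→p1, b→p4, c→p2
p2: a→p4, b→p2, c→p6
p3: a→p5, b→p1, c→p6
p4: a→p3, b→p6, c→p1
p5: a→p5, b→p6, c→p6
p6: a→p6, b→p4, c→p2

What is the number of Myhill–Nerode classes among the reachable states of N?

3

Initial partition by acceptance: {p1,p6} | {p2,p3,p4,p5}.
Split {p2,p3,p4,p5} by δ(·,b) → {p3,p4,p5} and {p2}.
Stable partition: {p1,p6} | {p3,p4,p5} | {p2} — 3 equivalence classes.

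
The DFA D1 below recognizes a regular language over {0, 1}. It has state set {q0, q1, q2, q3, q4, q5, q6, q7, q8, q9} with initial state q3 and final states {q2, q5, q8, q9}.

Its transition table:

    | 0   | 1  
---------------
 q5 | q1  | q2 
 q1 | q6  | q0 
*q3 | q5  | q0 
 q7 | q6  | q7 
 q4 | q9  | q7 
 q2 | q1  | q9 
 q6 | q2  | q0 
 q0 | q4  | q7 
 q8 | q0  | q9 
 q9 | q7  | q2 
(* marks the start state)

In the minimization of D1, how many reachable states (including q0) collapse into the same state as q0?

Reachable states from the start: {q0,q1,q2,q3,q4,q5,q6,q7,q9}. Unreachable: {q8} — drop them.
P0 = {q2,q5,q9} | {q0,q1,q3,q4,q6,q7}.
On input 0, block {q0,q1,q3,q4,q6,q7} splits into {q0,q1,q7} and {q3,q4,q6}.
The partition is now stable with 3 blocks: {q2,q5,q9} | {q0,q1,q7} | {q3,q4,q6}.
State q0 belongs to the block {q0,q1,q7}, which has 3 states.

3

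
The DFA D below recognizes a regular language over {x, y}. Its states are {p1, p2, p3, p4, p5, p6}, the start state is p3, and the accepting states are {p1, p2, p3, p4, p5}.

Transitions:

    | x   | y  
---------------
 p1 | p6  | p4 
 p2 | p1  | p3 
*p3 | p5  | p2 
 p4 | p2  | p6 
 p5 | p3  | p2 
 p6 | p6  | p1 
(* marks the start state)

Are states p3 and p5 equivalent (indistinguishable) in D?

Every state is reachable, so we keep all 6.
Initial partition by acceptance: {p1,p2,p3,p4,p5} | {p6}.
On input x, block {p1,p2,p3,p4,p5} splits into {p2,p3,p4,p5} and {p1}.
Refine {p2,p3,p4,p5} on symbol x: members go to different blocks, giving {p3,p4,p5} and {p2}.
On input x, block {p3,p4,p5} splits into {p3,p5} and {p4}.
No further refinement is possible. Final partition (5 blocks): {p3,p5} | {p6} | {p1} | {p2} | {p4}.
p3 and p5 lie in the same block of the stable partition, so they are equivalent — no string distinguishes them.

Yes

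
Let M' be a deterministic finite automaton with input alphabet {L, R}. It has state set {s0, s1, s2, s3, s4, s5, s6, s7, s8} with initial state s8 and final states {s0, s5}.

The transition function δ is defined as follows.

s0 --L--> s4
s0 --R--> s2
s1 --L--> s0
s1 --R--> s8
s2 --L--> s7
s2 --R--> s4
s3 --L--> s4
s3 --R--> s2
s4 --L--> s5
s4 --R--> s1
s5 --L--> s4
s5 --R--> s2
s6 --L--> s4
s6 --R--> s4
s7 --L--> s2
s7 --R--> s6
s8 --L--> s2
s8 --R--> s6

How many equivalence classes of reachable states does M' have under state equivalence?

First remove the unreachable states {s3}; 8 states remain.
Start with accepting vs non-accepting: {s0,s5} | {s1,s2,s4,s6,s7,s8}.
Refine {s1,s2,s4,s6,s7,s8} on symbol L: members go to different blocks, giving {s2,s6,s7,s8} and {s1,s4}.
On input L, block {s2,s6,s7,s8} splits into {s2,s7,s8} and {s6}.
Split {s2,s7,s8} by δ(·,R) → {s7,s8} and {s2}.
Refine {s1,s4} on symbol R: members go to different blocks, giving {s1} and {s4}.
The partition is now stable with 6 blocks: {s0,s5} | {s7,s8} | {s1} | {s6} | {s2} | {s4}.

6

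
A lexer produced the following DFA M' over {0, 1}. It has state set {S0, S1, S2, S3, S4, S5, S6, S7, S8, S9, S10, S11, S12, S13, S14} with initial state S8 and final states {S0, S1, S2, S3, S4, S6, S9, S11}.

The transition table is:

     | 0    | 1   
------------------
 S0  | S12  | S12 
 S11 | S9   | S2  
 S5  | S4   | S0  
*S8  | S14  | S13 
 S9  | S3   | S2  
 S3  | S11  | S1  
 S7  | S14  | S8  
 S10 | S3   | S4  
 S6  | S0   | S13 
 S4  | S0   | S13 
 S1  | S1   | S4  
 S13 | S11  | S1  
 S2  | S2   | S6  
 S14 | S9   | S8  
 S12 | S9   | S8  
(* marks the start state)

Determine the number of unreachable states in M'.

No path from S8 leads to S5, S7, S10; the other 12 states are all reachable.

3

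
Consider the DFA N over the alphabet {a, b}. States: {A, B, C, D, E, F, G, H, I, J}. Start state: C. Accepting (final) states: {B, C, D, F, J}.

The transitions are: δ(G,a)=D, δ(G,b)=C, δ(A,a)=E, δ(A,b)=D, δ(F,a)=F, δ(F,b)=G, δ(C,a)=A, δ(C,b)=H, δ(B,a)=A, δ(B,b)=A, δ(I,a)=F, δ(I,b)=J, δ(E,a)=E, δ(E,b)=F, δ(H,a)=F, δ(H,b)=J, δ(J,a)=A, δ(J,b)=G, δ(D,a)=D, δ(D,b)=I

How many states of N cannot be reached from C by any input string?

1

No path from C leads to B; the other 9 states are all reachable.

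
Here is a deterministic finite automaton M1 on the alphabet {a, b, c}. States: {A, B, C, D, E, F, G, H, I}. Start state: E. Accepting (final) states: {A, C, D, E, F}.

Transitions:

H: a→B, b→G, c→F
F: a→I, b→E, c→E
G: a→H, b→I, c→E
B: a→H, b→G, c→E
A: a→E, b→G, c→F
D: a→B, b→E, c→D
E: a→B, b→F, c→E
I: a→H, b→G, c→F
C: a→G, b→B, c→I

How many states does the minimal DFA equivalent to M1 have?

Reachable states from the start: {B,E,F,G,H,I}. Unreachable: {A,C,D} — drop them.
Start with accepting vs non-accepting: {E,F} | {B,G,H,I}.
The partition is now stable with 2 blocks: {E,F} | {B,G,H,I}.

2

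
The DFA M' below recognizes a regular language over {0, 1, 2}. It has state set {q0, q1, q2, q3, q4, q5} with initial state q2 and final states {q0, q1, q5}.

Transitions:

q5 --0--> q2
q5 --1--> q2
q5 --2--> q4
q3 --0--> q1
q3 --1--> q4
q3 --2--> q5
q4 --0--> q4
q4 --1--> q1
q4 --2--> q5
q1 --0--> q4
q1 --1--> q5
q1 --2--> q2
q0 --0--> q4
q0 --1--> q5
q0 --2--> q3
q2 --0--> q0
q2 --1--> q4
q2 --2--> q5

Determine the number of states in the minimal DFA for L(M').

P0 = {q0,q1,q5} | {q2,q3,q4}.
Refine {q0,q1,q5} on symbol 1: members go to different blocks, giving {q0,q1} and {q5}.
Refine {q2,q3,q4} on symbol 0: members go to different blocks, giving {q2,q3} and {q4}.
Stable partition: {q0,q1} | {q2,q3} | {q5} | {q4} — 4 equivalence classes.

4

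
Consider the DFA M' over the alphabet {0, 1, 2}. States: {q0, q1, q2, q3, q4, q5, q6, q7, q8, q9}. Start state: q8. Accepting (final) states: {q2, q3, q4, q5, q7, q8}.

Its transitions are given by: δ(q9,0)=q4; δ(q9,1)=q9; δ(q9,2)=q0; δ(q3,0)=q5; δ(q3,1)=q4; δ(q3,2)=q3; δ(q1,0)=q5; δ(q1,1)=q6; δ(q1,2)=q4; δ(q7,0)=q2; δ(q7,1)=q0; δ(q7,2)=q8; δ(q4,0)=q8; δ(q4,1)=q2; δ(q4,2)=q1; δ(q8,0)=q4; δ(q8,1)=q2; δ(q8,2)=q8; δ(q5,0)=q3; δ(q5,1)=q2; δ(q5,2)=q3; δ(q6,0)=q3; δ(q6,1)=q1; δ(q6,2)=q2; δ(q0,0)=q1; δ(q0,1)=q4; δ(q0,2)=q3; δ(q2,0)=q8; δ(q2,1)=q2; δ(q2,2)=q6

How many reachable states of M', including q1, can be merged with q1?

First remove the unreachable states {q0,q7,q9}; 7 states remain.
Initial partition by acceptance: {q2,q3,q4,q5,q8} | {q1,q6}.
On input 2, block {q2,q3,q4,q5,q8} splits into {q3,q5,q8} and {q2,q4}.
Split {q3,q5,q8} by δ(·,0) → {q3,q5} and {q8}.
The partition is now stable with 4 blocks: {q3,q5} | {q1,q6} | {q2,q4} | {q8}.
State q1 belongs to the block {q1,q6}, which has 2 states.

2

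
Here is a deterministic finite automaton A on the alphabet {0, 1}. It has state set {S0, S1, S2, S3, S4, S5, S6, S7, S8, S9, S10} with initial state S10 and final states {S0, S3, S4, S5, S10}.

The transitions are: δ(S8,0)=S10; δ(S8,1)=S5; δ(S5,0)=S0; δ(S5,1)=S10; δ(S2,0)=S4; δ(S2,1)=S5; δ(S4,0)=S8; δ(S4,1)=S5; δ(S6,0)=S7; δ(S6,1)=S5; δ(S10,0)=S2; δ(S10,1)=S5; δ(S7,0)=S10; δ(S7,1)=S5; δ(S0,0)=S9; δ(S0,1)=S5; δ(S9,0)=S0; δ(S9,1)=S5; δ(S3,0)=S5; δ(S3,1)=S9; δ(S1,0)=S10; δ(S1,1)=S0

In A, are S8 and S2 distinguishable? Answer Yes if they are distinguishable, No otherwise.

First remove the unreachable states {S1,S3,S6,S7}; 7 states remain.
P0 = {S0,S4,S5,S10} | {S2,S8,S9}.
On input 0, block {S0,S4,S5,S10} splits into {S0,S4,S10} and {S5}.
The partition is now stable with 3 blocks: {S0,S4,S10} | {S2,S8,S9} | {S5}.
S8 and S2 lie in the same block of the stable partition, so they are equivalent — no string distinguishes them.

No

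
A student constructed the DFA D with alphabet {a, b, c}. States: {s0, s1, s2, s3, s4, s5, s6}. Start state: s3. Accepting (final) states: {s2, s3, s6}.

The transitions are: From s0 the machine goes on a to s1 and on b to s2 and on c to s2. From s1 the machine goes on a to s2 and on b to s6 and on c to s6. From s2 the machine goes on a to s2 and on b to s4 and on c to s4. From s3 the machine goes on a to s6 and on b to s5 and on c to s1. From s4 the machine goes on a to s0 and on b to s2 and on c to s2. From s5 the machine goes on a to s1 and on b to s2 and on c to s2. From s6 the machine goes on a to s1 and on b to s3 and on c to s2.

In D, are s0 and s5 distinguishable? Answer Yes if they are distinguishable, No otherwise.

No

Every state is reachable, so we keep all 7.
Initial partition by acceptance: {s2,s3,s6} | {s0,s1,s4,s5}.
Split {s2,s3,s6} by δ(·,a) → {s2,s3} and {s6}.
Refine {s2,s3} on symbol a: members go to different blocks, giving {s2} and {s3}.
Refine {s0,s1,s4,s5} on symbol a: members go to different blocks, giving {s0,s4,s5} and {s1}.
Refine {s0,s4,s5} on symbol a: members go to different blocks, giving {s0,s5} and {s4}.
Stable partition: {s2} | {s0,s5} | {s6} | {s3} | {s1} | {s4} — 6 equivalence classes.
s0 and s5 lie in the same block of the stable partition, so they are equivalent — no string distinguishes them.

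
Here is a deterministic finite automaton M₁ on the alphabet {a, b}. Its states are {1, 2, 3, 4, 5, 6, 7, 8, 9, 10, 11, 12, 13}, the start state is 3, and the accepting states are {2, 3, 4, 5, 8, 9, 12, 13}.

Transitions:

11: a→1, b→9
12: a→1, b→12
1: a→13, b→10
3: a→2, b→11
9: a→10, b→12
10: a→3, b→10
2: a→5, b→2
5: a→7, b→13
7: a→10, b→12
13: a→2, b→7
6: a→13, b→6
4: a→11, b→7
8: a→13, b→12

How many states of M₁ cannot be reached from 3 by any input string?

Starting at 3 and following transitions, the reachable set is {1, 2, 3, 5, 7, 9, 10, 11, 12, 13}. That leaves 4, 6, 8 unreachable — 3 in total.

3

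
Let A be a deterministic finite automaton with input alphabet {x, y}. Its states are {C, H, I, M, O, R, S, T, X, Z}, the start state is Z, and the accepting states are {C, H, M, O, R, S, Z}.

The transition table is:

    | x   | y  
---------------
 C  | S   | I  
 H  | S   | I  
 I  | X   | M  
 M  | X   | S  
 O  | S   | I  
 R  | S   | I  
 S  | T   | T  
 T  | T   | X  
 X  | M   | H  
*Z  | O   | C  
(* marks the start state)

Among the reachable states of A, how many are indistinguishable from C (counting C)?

First remove the unreachable states {R}; 9 states remain.
Start with accepting vs non-accepting: {C,H,M,O,S,Z} | {I,T,X}.
Split {C,H,M,O,S,Z} by δ(·,x) → {C,H,O,Z} and {M,S}.
Refine {C,H,O,Z} on symbol x: members go to different blocks, giving {C,H,O} and {Z}.
Split {I,T,X} by δ(·,x) → {I,T} and {X}.
Split {I,T} by δ(·,x) → {T} and {I}.
On input x, block {M,S} splits into {S} and {M}.
The partition is now stable with 7 blocks: {C,H,O} | {T} | {S} | {Z} | {X} | {I} | {M}.
State C belongs to the block {C,H,O}, which has 3 states.

3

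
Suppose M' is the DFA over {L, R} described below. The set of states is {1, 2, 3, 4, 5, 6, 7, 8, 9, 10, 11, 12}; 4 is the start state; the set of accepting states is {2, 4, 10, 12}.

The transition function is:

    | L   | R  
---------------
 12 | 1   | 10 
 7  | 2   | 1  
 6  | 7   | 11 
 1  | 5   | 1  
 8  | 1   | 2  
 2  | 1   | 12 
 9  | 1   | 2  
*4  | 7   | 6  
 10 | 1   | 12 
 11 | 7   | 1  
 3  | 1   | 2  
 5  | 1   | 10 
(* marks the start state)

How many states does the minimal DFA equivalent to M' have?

7

First remove the unreachable states {3,8,9}; 9 states remain.
Initial partition by acceptance: {2,4,10,12} | {1,5,6,7,11}.
Refine {2,4,10,12} on symbol R: members go to different blocks, giving {2,10,12} and {4}.
Split {1,5,6,7,11} by δ(·,L) → {1,5,6,11} and {7}.
Split {1,5,6,11} by δ(·,L) → {1,5} and {6,11}.
On input R, block {1,5} splits into {1} and {5}.
On input R, block {6,11} splits into {6} and {11}.
Stable partition: {2,10,12} | {1} | {4} | {7} | {6} | {5} | {11} — 7 equivalence classes.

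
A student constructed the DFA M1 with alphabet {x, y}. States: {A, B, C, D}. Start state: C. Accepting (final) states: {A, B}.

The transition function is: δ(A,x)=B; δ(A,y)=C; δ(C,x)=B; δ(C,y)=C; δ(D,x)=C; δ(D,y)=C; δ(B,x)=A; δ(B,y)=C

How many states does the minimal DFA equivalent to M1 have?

2

First remove the unreachable states {D}; 3 states remain.
Start with accepting vs non-accepting: {A,B} | {C}.
The partition is now stable with 2 blocks: {A,B} | {C}.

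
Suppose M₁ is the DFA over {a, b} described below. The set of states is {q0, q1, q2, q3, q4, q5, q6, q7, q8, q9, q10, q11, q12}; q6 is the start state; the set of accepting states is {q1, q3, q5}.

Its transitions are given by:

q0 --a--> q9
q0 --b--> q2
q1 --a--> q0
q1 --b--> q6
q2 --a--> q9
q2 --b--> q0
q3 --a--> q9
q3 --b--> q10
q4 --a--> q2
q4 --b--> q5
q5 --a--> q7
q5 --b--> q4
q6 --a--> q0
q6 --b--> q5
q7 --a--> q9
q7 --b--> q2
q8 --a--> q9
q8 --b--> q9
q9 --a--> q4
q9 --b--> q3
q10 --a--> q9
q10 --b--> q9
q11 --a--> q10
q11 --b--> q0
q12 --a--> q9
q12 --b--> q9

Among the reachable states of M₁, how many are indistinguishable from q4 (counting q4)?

2

First remove the unreachable states {q1,q8,q11,q12}; 9 states remain.
Initial partition by acceptance: {q3,q5} | {q0,q2,q4,q6,q7,q9,q10}.
Split {q0,q2,q4,q6,q7,q9,q10} by δ(·,b) → {q0,q2,q7,q10} and {q4,q6,q9}.
On input a, block {q3,q5} splits into {q3} and {q5}.
Split {q0,q2,q7,q10} by δ(·,b) → {q0,q2,q7} and {q10}.
Split {q4,q6,q9} by δ(·,a) → {q4,q6} and {q9}.
Stable partition: {q3} | {q0,q2,q7} | {q4,q6} | {q5} | {q10} | {q9} — 6 equivalence classes.
State q4 belongs to the block {q4,q6}, which has 2 states.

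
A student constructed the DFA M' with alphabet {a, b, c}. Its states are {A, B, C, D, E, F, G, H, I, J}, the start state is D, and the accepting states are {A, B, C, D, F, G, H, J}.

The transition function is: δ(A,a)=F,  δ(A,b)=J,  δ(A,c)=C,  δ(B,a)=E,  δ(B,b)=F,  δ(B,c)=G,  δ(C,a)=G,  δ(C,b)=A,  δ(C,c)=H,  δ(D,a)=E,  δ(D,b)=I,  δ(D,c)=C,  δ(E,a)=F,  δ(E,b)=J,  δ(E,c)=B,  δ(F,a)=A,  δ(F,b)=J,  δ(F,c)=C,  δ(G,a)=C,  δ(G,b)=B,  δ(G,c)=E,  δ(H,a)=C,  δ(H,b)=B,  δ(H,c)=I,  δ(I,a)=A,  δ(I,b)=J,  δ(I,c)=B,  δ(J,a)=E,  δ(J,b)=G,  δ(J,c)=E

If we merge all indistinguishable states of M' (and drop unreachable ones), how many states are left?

Every state is reachable, so we keep all 10.
Initial partition by acceptance: {A,B,C,D,F,G,H,J} | {E,I}.
Refine {A,B,C,D,F,G,H,J} on symbol a: members go to different blocks, giving {A,C,F,G,H} and {B,D,J}.
Split {A,C,F,G,H} by δ(·,b) → {A,F,G,H} and {C}.
Split {A,F,G,H} by δ(·,a) → {A,F} and {G,H}.
Split {B,D,J} by δ(·,b) → {B} and {D} and {J}.
The partition is now stable with 7 blocks: {A,F} | {E,I} | {B} | {C} | {G,H} | {D} | {J}.

7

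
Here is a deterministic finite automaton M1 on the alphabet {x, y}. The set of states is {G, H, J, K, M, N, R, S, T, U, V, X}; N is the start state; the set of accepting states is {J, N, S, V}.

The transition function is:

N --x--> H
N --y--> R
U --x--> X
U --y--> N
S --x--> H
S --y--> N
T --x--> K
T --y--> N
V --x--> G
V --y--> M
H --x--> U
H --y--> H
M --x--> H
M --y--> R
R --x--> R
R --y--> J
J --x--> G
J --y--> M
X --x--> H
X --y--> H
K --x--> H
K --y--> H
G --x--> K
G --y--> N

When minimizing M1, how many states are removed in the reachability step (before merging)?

BFS from N reaches {G, H, J, K, M, N, R, U, X}; the 3 state(s) S, T, V are never visited.

3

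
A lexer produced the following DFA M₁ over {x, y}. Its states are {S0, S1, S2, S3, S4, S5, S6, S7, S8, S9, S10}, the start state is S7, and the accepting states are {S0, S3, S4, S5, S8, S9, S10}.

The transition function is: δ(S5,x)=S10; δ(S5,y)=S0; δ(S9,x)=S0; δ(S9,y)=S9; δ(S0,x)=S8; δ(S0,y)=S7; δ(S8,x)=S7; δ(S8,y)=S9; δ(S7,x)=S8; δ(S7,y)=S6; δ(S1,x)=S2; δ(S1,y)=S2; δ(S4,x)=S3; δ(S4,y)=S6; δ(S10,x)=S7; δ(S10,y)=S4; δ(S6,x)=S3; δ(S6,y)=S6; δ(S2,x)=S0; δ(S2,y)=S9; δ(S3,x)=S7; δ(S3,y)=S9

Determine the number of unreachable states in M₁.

Starting at S7 and following transitions, the reachable set is {S0, S3, S6, S7, S8, S9}. That leaves S1, S2, S4, S5, S10 unreachable — 5 in total.

5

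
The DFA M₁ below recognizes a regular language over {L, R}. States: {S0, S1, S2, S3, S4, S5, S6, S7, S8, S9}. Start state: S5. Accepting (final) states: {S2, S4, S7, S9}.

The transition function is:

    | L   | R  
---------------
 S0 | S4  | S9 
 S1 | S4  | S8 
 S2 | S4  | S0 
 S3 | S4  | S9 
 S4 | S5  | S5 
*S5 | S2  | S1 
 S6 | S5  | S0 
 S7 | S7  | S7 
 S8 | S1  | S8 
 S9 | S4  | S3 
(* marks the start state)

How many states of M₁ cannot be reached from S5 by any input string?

BFS from S5 reaches {S0, S1, S2, S3, S4, S5, S8, S9}; the 2 state(s) S6, S7 are never visited.

2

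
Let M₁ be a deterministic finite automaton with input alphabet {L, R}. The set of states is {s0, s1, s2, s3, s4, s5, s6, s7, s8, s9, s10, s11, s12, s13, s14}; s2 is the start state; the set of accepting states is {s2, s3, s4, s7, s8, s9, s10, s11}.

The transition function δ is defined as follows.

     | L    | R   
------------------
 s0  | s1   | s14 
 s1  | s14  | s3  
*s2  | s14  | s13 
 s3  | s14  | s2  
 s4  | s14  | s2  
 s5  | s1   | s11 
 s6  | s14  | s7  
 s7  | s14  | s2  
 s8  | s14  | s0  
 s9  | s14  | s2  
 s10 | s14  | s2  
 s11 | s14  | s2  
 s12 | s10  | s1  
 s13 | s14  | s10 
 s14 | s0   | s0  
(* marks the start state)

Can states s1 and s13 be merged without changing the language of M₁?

First remove the unreachable states {s4,s5,s6,s7,s8,s9,s11,s12}; 7 states remain.
Initial partition by acceptance: {s2,s3,s10} | {s0,s1,s13,s14}.
Refine {s2,s3,s10} on symbol R: members go to different blocks, giving {s3,s10} and {s2}.
Refine {s0,s1,s13,s14} on symbol R: members go to different blocks, giving {s0,s14} and {s1,s13}.
On input L, block {s0,s14} splits into {s0} and {s14}.
The partition is now stable with 5 blocks: {s3,s10} | {s0} | {s2} | {s1,s13} | {s14}.
s1 and s13 lie in the same block of the stable partition, so they are equivalent — no string distinguishes them.

Yes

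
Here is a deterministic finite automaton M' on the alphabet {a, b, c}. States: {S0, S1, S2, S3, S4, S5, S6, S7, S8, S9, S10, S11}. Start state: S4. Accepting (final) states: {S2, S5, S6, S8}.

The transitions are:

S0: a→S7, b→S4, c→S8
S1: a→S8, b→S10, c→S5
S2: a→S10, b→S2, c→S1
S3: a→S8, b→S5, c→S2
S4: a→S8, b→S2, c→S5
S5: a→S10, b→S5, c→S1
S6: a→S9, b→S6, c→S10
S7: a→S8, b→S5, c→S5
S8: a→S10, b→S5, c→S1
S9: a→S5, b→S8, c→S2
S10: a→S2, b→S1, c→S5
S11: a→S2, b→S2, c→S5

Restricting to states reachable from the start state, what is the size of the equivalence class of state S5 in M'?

States {S0,S3,S6,S7,S9,S11} cannot be reached from the start state, so discard them.
P0 = {S2,S5,S8} | {S1,S4,S10}.
On input b, block {S1,S4,S10} splits into {S1,S10} and {S4}.
The partition is now stable with 3 blocks: {S2,S5,S8} | {S1,S10} | {S4}.
State S5 belongs to the block {S2,S5,S8}, which has 3 states.

3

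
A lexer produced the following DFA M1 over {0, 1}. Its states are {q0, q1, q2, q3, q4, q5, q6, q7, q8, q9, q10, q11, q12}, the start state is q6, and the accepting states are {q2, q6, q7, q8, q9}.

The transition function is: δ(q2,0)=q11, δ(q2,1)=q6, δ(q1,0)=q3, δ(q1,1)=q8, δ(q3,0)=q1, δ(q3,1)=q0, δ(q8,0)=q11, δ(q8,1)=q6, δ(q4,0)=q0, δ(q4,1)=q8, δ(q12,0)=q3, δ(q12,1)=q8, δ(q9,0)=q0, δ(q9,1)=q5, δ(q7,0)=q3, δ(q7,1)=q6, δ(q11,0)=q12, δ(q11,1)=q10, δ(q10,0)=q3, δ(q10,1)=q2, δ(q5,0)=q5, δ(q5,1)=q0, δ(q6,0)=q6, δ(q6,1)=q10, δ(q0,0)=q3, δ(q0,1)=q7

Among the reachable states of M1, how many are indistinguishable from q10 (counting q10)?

States {q4,q5,q9} cannot be reached from the start state, so discard them.
P0 = {q2,q6,q7,q8} | {q0,q1,q3,q10,q11,q12}.
On input 0, block {q2,q6,q7,q8} splits into {q2,q7,q8} and {q6}.
Refine {q0,q1,q3,q10,q11,q12} on symbol 1: members go to different blocks, giving {q0,q1,q10,q12} and {q3,q11}.
No further refinement is possible. Final partition (4 blocks): {q2,q7,q8} | {q0,q1,q10,q12} | {q6} | {q3,q11}.
The equivalence class containing q10 is {q0,q1,q10,q12}, of size 4.

4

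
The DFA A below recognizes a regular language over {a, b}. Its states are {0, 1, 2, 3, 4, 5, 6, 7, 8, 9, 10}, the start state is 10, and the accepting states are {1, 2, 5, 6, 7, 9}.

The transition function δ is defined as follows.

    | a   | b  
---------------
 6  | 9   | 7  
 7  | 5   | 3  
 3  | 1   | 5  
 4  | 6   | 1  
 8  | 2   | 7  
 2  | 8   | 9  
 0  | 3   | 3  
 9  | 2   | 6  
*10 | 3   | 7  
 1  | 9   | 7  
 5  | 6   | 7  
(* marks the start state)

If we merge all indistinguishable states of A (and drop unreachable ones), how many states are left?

8

First remove the unreachable states {0,4}; 9 states remain.
P0 = {1,2,5,6,7,9} | {3,8,10}.
On input a, block {1,2,5,6,7,9} splits into {1,5,6,7,9} and {2}.
On input a, block {1,5,6,7,9} splits into {1,5,6,7} and {9}.
Split {1,5,6,7} by δ(·,a) → {1,6} and {5,7}.
Refine {3,8,10} on symbol a: members go to different blocks, giving {3} and {8} and {10}.
On input a, block {5,7} splits into {5} and {7}.
Stable partition: {1,6} | {3} | {2} | {9} | {5} | {8} | {10} | {7} — 8 equivalence classes.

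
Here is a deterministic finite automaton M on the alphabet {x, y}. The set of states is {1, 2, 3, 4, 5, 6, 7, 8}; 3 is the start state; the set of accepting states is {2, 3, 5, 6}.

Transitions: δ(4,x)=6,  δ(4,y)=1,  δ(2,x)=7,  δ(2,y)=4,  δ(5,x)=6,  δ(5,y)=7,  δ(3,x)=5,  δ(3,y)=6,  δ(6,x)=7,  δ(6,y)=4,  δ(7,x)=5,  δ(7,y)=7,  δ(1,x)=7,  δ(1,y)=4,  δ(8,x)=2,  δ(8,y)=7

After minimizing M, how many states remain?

6

States {2,8} cannot be reached from the start state, so discard them.
Initial partition by acceptance: {3,5,6} | {1,4,7}.
Refine {3,5,6} on symbol x: members go to different blocks, giving {3,5} and {6}.
Refine {3,5} on symbol x: members go to different blocks, giving {3} and {5}.
On input x, block {1,4,7} splits into {1} and {4} and {7}.
Stable partition: {3} | {1} | {6} | {5} | {4} | {7} — 6 equivalence classes.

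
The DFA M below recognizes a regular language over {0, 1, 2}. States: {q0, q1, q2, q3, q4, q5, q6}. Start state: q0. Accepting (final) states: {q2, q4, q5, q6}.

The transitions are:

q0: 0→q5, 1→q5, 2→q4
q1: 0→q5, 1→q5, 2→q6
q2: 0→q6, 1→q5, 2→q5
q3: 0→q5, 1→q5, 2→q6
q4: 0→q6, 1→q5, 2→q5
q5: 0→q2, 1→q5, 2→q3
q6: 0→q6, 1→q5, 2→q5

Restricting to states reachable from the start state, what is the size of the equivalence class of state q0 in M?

2

States {q1} cannot be reached from the start state, so discard them.
Initial partition by acceptance: {q2,q4,q5,q6} | {q0,q3}.
Split {q2,q4,q5,q6} by δ(·,2) → {q2,q4,q6} and {q5}.
The partition is now stable with 3 blocks: {q2,q4,q6} | {q0,q3} | {q5}.
State q0 belongs to the block {q0,q3}, which has 2 states.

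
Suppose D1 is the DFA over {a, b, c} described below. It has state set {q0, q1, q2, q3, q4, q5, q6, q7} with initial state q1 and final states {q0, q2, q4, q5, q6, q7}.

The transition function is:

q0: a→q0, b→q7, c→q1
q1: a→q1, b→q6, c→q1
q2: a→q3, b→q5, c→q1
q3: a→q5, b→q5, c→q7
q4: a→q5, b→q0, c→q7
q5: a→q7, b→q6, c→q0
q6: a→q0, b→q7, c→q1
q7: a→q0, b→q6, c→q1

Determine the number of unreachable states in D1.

No path from q1 leads to q2, q3, q4, q5; the other 4 states are all reachable.

4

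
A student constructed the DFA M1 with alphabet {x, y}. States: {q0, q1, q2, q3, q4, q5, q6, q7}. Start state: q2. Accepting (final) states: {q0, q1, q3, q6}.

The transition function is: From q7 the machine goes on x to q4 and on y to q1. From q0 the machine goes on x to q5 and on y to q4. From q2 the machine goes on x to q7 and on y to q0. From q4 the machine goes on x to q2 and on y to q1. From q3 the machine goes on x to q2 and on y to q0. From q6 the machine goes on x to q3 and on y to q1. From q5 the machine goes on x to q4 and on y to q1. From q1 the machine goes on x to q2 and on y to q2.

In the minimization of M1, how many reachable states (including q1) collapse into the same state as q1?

2

States {q3,q6} cannot be reached from the start state, so discard them.
Initial partition by acceptance: {q0,q1} | {q2,q4,q5,q7}.
Stable partition: {q0,q1} | {q2,q4,q5,q7} — 2 equivalence classes.
State q1 belongs to the block {q0,q1}, which has 2 states.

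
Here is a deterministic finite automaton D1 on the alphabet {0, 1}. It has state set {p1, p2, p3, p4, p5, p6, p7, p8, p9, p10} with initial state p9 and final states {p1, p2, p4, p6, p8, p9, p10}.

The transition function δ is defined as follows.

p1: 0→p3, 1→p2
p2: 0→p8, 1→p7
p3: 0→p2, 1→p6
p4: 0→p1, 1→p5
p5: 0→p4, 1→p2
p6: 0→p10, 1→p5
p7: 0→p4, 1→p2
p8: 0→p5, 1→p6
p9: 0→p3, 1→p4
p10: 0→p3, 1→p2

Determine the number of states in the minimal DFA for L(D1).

3

Every state is reachable, so we keep all 10.
Initial partition by acceptance: {p1,p2,p4,p6,p8,p9,p10} | {p3,p5,p7}.
Split {p1,p2,p4,p6,p8,p9,p10} by δ(·,0) → {p1,p8,p9,p10} and {p2,p4,p6}.
The partition is now stable with 3 blocks: {p1,p8,p9,p10} | {p3,p5,p7} | {p2,p4,p6}.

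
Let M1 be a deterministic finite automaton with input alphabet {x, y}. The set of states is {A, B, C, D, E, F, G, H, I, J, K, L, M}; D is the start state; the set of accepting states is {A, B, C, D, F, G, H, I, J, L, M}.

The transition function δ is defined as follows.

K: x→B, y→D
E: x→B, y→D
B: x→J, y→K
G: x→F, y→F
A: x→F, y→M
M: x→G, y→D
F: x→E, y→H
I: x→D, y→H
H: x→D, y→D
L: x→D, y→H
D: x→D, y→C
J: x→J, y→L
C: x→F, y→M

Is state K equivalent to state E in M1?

First remove the unreachable states {A,I}; 11 states remain.
P0 = {B,C,D,F,G,H,J,L,M} | {E,K}.
Refine {B,C,D,F,G,H,J,L,M} on symbol x: members go to different blocks, giving {B,C,D,G,H,J,L,M} and {F}.
On input x, block {B,C,D,G,H,J,L,M} splits into {B,D,H,J,L,M} and {C,G}.
On input x, block {B,D,H,J,L,M} splits into {B,D,H,J,L} and {M}.
Refine {B,D,H,J,L} on symbol y: members go to different blocks, giving {H,J,L} and {B} and {D}.
Split {H,J,L} by δ(·,x) → {H,L} and {J}.
Refine {H,L} on symbol y: members go to different blocks, giving {H} and {L}.
Split {C,G} by δ(·,y) → {C} and {G}.
Stable partition: {H} | {E,K} | {F} | {C} | {M} | {B} | {D} | {J} | {L} | {G} — 10 equivalence classes.
K and E lie in the same block of the stable partition, so they are equivalent — no string distinguishes them.

Yes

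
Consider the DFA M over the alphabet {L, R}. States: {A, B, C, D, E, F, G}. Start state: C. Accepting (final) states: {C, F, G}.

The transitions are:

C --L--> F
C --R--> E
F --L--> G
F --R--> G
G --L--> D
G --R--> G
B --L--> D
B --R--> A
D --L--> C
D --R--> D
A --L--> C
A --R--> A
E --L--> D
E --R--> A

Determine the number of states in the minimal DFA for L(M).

5

States {B} cannot be reached from the start state, so discard them.
P0 = {C,F,G} | {A,D,E}.
On input L, block {C,F,G} splits into {C,F} and {G}.
On input L, block {C,F} splits into {C} and {F}.
Refine {A,D,E} on symbol L: members go to different blocks, giving {A,D} and {E}.
Stable partition: {C} | {A,D} | {G} | {F} | {E} — 5 equivalence classes.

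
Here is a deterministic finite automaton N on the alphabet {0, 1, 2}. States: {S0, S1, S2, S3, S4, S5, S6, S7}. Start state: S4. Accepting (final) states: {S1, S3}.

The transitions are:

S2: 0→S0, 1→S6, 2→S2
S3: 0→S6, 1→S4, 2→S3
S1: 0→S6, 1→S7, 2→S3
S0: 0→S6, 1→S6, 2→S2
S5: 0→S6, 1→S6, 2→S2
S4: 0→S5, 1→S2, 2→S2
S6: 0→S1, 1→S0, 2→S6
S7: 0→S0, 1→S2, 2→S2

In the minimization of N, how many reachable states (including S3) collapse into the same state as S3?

2

Initial partition by acceptance: {S1,S3} | {S0,S2,S4,S5,S6,S7}.
On input 0, block {S0,S2,S4,S5,S6,S7} splits into {S0,S2,S4,S5,S7} and {S6}.
Refine {S0,S2,S4,S5,S7} on symbol 0: members go to different blocks, giving {S2,S4,S7} and {S0,S5}.
Refine {S2,S4,S7} on symbol 1: members go to different blocks, giving {S4,S7} and {S2}.
No further refinement is possible. Final partition (5 blocks): {S1,S3} | {S4,S7} | {S6} | {S0,S5} | {S2}.
State S3 belongs to the block {S1,S3}, which has 2 states.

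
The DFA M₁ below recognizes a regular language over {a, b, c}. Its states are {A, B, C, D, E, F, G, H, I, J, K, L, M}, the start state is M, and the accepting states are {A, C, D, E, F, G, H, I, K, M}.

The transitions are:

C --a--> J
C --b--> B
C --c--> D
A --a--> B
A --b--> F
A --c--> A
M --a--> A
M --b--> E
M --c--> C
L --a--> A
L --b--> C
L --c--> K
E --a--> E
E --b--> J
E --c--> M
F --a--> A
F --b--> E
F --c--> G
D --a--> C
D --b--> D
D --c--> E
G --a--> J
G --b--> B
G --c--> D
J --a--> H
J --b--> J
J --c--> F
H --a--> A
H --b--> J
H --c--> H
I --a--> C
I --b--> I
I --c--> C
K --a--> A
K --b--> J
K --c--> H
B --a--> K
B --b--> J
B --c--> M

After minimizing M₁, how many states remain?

States {I,L} cannot be reached from the start state, so discard them.
Start with accepting vs non-accepting: {A,C,D,E,F,G,H,K,M} | {B,J}.
Refine {A,C,D,E,F,G,H,K,M} on symbol a: members go to different blocks, giving {D,E,F,H,K,M} and {A,C,G}.
Refine {D,E,F,H,K,M} on symbol a: members go to different blocks, giving {D,F,H,K,M} and {E}.
On input b, block {D,F,H,K,M} splits into {F,M} and {H,K} and {D}.
Split {A,C,G} by δ(·,b) → {C,G} and {A}.
The partition is now stable with 7 blocks: {F,M} | {B,J} | {C,G} | {E} | {H,K} | {D} | {A}.

7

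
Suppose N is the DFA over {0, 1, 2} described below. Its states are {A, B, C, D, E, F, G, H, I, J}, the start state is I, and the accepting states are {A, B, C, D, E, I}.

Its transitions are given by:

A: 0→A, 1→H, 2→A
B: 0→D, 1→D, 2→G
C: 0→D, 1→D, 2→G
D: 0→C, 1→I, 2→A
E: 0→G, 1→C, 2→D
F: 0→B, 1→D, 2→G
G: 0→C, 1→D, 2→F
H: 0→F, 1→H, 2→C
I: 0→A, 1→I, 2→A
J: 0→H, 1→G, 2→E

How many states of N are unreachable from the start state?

2

No path from I leads to E, J; the other 8 states are all reachable.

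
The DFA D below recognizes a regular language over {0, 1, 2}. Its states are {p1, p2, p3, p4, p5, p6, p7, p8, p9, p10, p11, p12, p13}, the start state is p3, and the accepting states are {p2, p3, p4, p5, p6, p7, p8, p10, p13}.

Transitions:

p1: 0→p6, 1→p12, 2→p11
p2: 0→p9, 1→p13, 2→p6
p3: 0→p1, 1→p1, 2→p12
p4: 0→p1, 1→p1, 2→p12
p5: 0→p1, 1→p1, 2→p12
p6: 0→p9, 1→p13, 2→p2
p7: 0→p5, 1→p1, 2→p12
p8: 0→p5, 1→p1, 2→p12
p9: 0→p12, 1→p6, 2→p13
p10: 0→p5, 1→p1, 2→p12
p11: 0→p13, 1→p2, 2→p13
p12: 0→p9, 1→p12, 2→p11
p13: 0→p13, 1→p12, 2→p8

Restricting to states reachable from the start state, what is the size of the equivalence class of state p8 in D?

States {p4,p7,p10} cannot be reached from the start state, so discard them.
Initial partition by acceptance: {p2,p3,p5,p6,p8,p13} | {p1,p9,p11,p12}.
On input 0, block {p2,p3,p5,p6,p8,p13} splits into {p2,p3,p5,p6} and {p8,p13}.
On input 1, block {p2,p3,p5,p6} splits into {p2,p6} and {p3,p5}.
On input 0, block {p1,p9,p11,p12} splits into {p9,p12} and {p1} and {p11}.
Split {p9,p12} by δ(·,1) → {p9} and {p12}.
Refine {p8,p13} on symbol 0: members go to different blocks, giving {p8} and {p13}.
Stable partition: {p2,p6} | {p9} | {p8} | {p3,p5} | {p1} | {p11} | {p12} | {p13} — 8 equivalence classes.
State p8 belongs to the block {p8}, which has 1 states.

1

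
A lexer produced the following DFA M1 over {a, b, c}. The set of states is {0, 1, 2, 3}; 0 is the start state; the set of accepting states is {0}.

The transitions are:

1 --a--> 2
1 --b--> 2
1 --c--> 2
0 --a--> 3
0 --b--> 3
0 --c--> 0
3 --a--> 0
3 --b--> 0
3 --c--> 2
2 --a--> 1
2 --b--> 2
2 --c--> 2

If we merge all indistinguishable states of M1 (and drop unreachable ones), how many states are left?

3

P0 = {0} | {1,2,3}.
On input a, block {1,2,3} splits into {1,2} and {3}.
The partition is now stable with 3 blocks: {0} | {1,2} | {3}.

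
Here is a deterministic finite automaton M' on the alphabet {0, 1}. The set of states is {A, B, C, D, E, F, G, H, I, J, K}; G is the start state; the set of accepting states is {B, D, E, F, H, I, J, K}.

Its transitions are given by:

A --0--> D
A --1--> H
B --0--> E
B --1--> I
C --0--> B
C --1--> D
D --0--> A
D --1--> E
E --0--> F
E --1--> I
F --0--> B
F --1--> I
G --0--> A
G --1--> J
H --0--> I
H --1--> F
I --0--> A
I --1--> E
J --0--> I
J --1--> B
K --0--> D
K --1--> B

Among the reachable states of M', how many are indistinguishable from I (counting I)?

2

Reachable states from the start: {A,B,D,E,F,G,H,I,J}. Unreachable: {C,K} — drop them.
Initial partition by acceptance: {B,D,E,F,H,I,J} | {A,G}.
On input 0, block {B,D,E,F,H,I,J} splits into {B,E,F,H,J} and {D,I}.
Refine {B,E,F,H,J} on symbol 0: members go to different blocks, giving {B,E,F} and {H,J}.
Split {A,G} by δ(·,0) → {A} and {G}.
The partition is now stable with 5 blocks: {B,E,F} | {A} | {D,I} | {H,J} | {G}.
The equivalence class containing I is {D,I}, of size 2.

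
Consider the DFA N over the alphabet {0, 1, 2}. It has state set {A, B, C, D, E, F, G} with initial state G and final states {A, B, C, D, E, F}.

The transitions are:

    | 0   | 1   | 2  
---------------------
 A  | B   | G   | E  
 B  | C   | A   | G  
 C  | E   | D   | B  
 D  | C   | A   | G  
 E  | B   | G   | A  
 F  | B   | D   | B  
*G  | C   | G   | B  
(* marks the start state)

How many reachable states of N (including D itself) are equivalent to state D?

States {F} cannot be reached from the start state, so discard them.
Initial partition by acceptance: {A,B,C,D,E} | {G}.
Split {A,B,C,D,E} by δ(·,1) → {B,C,D} and {A,E}.
On input 0, block {B,C,D} splits into {B,D} and {C}.
Stable partition: {B,D} | {G} | {A,E} | {C} — 4 equivalence classes.
State D belongs to the block {B,D}, which has 2 states.

2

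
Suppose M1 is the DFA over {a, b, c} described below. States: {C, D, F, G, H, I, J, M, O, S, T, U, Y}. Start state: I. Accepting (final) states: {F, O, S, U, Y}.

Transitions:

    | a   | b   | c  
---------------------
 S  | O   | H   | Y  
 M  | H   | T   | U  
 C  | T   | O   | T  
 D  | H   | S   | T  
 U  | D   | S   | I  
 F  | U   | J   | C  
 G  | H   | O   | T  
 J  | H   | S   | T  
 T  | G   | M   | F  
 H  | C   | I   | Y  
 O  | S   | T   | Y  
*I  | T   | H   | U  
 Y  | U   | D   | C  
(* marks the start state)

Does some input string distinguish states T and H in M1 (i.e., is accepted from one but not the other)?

No

P0 = {F,O,S,U,Y} | {C,D,G,H,I,J,M,T}.
Split {F,O,S,U,Y} by δ(·,a) → {F,O,S,Y} and {U}.
Refine {F,O,S,Y} on symbol a: members go to different blocks, giving {F,Y} and {O,S}.
On input b, block {C,D,G,H,I,J,M,T} splits into {H,I,M,T} and {C,D,G,J}.
On input a, block {H,I,M,T} splits into {I,M} and {H,T}.
The partition is now stable with 6 blocks: {F,Y} | {I,M} | {U} | {O,S} | {C,D,G,J} | {H,T}.
T and H lie in the same block of the stable partition, so they are equivalent — no string distinguishes them.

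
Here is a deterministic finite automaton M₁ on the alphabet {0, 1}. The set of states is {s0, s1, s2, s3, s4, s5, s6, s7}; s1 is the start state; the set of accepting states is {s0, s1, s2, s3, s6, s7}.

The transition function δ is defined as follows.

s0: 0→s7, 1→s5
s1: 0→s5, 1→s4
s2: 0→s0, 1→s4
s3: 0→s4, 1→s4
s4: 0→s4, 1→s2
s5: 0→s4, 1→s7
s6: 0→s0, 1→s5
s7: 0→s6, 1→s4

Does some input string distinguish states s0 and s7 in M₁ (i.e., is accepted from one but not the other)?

First remove the unreachable states {s3}; 7 states remain.
P0 = {s0,s1,s2,s6,s7} | {s4,s5}.
On input 0, block {s0,s1,s2,s6,s7} splits into {s0,s2,s6,s7} and {s1}.
No further refinement is possible. Final partition (3 blocks): {s0,s2,s6,s7} | {s4,s5} | {s1}.
s0 and s7 lie in the same block of the stable partition, so they are equivalent — no string distinguishes them.

No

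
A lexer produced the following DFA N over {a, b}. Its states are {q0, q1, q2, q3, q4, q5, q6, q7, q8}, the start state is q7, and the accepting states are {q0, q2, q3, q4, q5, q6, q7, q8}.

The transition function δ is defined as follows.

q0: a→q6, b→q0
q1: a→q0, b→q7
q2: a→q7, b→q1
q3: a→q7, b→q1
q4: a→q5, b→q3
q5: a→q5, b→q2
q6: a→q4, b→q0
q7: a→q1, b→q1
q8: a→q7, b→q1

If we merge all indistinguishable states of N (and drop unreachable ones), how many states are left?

6

States {q8} cannot be reached from the start state, so discard them.
Start with accepting vs non-accepting: {q0,q2,q3,q4,q5,q6,q7} | {q1}.
Split {q0,q2,q3,q4,q5,q6,q7} by δ(·,a) → {q0,q2,q3,q4,q5,q6} and {q7}.
On input a, block {q0,q2,q3,q4,q5,q6} splits into {q0,q4,q5,q6} and {q2,q3}.
On input b, block {q0,q4,q5,q6} splits into {q0,q6} and {q4,q5}.
Split {q0,q6} by δ(·,a) → {q0} and {q6}.
Stable partition: {q0} | {q1} | {q7} | {q2,q3} | {q4,q5} | {q6} — 6 equivalence classes.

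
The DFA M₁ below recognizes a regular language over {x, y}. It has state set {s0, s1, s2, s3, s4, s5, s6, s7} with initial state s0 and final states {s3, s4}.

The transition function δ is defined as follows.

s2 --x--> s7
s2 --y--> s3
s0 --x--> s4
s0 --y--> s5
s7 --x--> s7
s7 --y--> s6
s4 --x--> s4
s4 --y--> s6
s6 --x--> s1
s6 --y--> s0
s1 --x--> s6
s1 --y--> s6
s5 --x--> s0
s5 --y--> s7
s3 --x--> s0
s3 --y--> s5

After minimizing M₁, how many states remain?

6

First remove the unreachable states {s2,s3}; 6 states remain.
Initial partition by acceptance: {s4} | {s0,s1,s5,s6,s7}.
Split {s0,s1,s5,s6,s7} by δ(·,x) → {s1,s5,s6,s7} and {s0}.
Split {s1,s5,s6,s7} by δ(·,x) → {s1,s6,s7} and {s5}.
On input y, block {s1,s6,s7} splits into {s1,s7} and {s6}.
Split {s1,s7} by δ(·,x) → {s1} and {s7}.
No further refinement is possible. Final partition (6 blocks): {s4} | {s1} | {s0} | {s5} | {s6} | {s7}.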